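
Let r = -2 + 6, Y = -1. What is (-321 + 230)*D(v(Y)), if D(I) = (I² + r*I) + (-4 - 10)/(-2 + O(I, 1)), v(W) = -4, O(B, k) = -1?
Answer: -1274/3 ≈ -424.67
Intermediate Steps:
r = 4
D(I) = 14/3 + I² + 4*I (D(I) = (I² + 4*I) + (-4 - 10)/(-2 - 1) = (I² + 4*I) - 14/(-3) = (I² + 4*I) - 14*(-⅓) = (I² + 4*I) + 14/3 = 14/3 + I² + 4*I)
(-321 + 230)*D(v(Y)) = (-321 + 230)*(14/3 + (-4)² + 4*(-4)) = -91*(14/3 + 16 - 16) = -91*14/3 = -1274/3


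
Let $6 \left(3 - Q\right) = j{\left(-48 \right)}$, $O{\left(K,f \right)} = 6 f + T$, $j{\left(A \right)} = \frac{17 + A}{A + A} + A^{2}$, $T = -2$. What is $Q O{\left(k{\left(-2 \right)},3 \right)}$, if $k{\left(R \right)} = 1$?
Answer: $- \frac{219487}{36} \approx -6096.9$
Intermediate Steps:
$j{\left(A \right)} = A^{2} + \frac{17 + A}{2 A}$ ($j{\left(A \right)} = \frac{17 + A}{2 A} + A^{2} = A^{2} + \frac{17 + A}{2 A}$)
$O{\left(K,f \right)} = -2 + 6 f$ ($O{\left(K,f \right)} = 6 f - 2 = -2 + 6 f$)
$Q = - \frac{219487}{576}$ ($Q = 3 - \frac{\frac{1}{2} \frac{1}{-48} \left(17 - 48 + 2 \left(-48\right)^{3}\right)}{6} = 3 - \frac{\frac{1}{2} \left(- \frac{1}{48}\right) \left(17 - 48 + 2 \left(-110592\right)\right)}{6} = 3 - \frac{\frac{1}{2} \left(- \frac{1}{48}\right) \left(17 - 48 - 221184\right)}{6} = 3 - \frac{\frac{1}{2} \left(- \frac{1}{48}\right) \left(-221215\right)}{6} = 3 - \frac{221215}{576} = - \frac{219487}{576} \approx -381.05$)
$Q O{\left(k{\left(-2 \right)},3 \right)} = - \frac{219487 \left(-2 + 6 \cdot 3\right)}{576} = - \frac{219487 \left(-2 + 18\right)}{576} = \left(- \frac{219487}{576}\right) 16 = - \frac{219487}{36}$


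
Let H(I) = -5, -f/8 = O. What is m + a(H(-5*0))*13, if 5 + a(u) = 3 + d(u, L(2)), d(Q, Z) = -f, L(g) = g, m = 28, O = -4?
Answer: -414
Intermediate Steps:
f = 32 (f = -8*(-4) = 32)
d(Q, Z) = -32 (d(Q, Z) = -1*32 = -32)
a(u) = -34 (a(u) = -5 + (3 - 32) = -5 - 29 = -34)
m + a(H(-5*0))*13 = 28 - 34*13 = 28 - 442 = -414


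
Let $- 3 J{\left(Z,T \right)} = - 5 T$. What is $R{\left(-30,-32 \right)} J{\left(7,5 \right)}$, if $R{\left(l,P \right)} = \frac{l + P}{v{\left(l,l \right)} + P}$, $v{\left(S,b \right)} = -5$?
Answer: $\frac{1550}{111} \approx 13.964$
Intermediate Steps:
$J{\left(Z,T \right)} = \frac{5 T}{3}$ ($J{\left(Z,T \right)} = - \frac{\left(-5\right) T}{3} = \frac{5 T}{3}$)
$R{\left(l,P \right)} = \frac{P + l}{-5 + P}$ ($R{\left(l,P \right)} = \frac{l + P}{-5 + P} = \frac{P + l}{-5 + P}$)
$R{\left(-30,-32 \right)} J{\left(7,5 \right)} = \frac{-32 - 30}{-5 - 32} \cdot \frac{5}{3} \cdot 5 = \frac{1}{-37} \left(-62\right) \frac{25}{3} = \left(- \frac{1}{37}\right) \left(-62\right) \frac{25}{3} = \frac{62}{37} \cdot \frac{25}{3} = \frac{1550}{111}$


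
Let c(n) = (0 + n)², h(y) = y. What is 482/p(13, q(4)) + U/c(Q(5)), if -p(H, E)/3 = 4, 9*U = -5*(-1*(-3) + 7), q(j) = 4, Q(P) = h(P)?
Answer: -727/18 ≈ -40.389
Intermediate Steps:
Q(P) = P
U = -50/9 (U = (-5*(-1*(-3) + 7))/9 = (-5*(3 + 7))/9 = (-5*10)/9 = (⅑)*(-50) = -50/9 ≈ -5.5556)
p(H, E) = -12 (p(H, E) = -3*4 = -12)
c(n) = n²
482/p(13, q(4)) + U/c(Q(5)) = 482/(-12) - 50/(9*(5²)) = 482*(-1/12) - 50/9/25 = -241/6 - 50/9*1/25 = -241/6 - 2/9 = -727/18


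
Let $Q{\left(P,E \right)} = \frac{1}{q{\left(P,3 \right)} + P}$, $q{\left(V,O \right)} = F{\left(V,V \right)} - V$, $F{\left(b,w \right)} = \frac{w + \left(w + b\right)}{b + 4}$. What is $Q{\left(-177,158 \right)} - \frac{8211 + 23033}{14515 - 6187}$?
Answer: $- \frac{1262485}{368514} \approx -3.4259$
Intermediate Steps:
$F{\left(b,w \right)} = \frac{b + 2 w}{4 + b}$ ($F{\left(b,w \right)} = \frac{w + \left(b + w\right)}{4 + b} = \frac{b + 2 w}{4 + b}$)
$q{\left(V,O \right)} = - V + \frac{3 V}{4 + V}$ ($q{\left(V,O \right)} = \frac{V + 2 V}{4 + V} - V = \frac{3 V}{4 + V} - V = - V + \frac{3 V}{4 + V}$)
$Q{\left(P,E \right)} = \frac{1}{P + \frac{P \left(-1 - P\right)}{4 + P}}$ ($Q{\left(P,E \right)} = \frac{1}{\frac{P \left(-1 - P\right)}{4 + P} + P} = \frac{1}{P + \frac{P \left(-1 - P\right)}{4 + P}}$)
$Q{\left(-177,158 \right)} - \frac{8211 + 23033}{14515 - 6187} = \frac{4 - 177}{3 \left(-177\right)} - \frac{8211 + 23033}{14515 - 6187} = \frac{1}{3} \left(- \frac{1}{177}\right) \left(-173\right) - \frac{31244}{8328} = \frac{173}{531} - 31244 \cdot \frac{1}{8328} = \frac{173}{531} - \frac{7811}{2082} = - \frac{1262485}{368514}$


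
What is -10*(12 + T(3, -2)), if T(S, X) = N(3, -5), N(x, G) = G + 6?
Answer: -130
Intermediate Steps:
N(x, G) = 6 + G
T(S, X) = 1 (T(S, X) = 6 - 5 = 1)
-10*(12 + T(3, -2)) = -10*(12 + 1) = -10*13 = -130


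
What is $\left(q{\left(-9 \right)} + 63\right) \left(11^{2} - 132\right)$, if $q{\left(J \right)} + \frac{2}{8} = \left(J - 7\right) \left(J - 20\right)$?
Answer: $- \frac{23177}{4} \approx -5794.3$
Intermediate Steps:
$q{\left(J \right)} = - \frac{1}{4} + \left(-20 + J\right) \left(-7 + J\right)$ ($q{\left(J \right)} = - \frac{1}{4} + \left(J - 7\right) \left(J - 20\right) = - \frac{1}{4} + \left(-7 + J\right) \left(-20 + J\right) = - \frac{1}{4} + \left(-20 + J\right) \left(-7 + J\right)$)
$\left(q{\left(-9 \right)} + 63\right) \left(11^{2} - 132\right) = \left(\left(\frac{559}{4} + \left(-9\right)^{2} - -243\right) + 63\right) \left(11^{2} - 132\right) = \left(\left(\frac{559}{4} + 81 + 243\right) + 63\right) \left(121 - 132\right) = \left(\frac{1855}{4} + 63\right) \left(-11\right) = \frac{2107}{4} \left(-11\right) = - \frac{23177}{4}$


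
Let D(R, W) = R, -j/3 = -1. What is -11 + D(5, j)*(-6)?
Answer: -41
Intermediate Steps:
j = 3 (j = -3*(-1) = 3)
-11 + D(5, j)*(-6) = -11 + 5*(-6) = -11 - 30 = -41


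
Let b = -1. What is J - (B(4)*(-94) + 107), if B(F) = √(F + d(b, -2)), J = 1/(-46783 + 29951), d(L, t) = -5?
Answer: -1801025/16832 + 94*I ≈ -107.0 + 94.0*I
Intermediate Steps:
J = -1/16832 (J = 1/(-16832) = -1/16832 ≈ -5.9411e-5)
B(F) = √(-5 + F) (B(F) = √(F - 5) = √(-5 + F))
J - (B(4)*(-94) + 107) = -1/16832 - (√(-5 + 4)*(-94) + 107) = -1/16832 - (√(-1)*(-94) + 107) = -1/16832 - (I*(-94) + 107) = -1/16832 - (-94*I + 107) = -1/16832 - (107 - 94*I) = -1/16832 + (-107 + 94*I) = -1801025/16832 + 94*I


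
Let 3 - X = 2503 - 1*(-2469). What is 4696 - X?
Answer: 9665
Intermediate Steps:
X = -4969 (X = 3 - (2503 - 1*(-2469)) = 3 - (2503 + 2469) = 3 - 1*4972 = 3 - 4972 = -4969)
4696 - X = 4696 - 1*(-4969) = 4696 + 4969 = 9665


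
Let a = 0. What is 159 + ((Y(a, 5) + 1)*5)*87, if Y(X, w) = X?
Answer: 594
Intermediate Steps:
159 + ((Y(a, 5) + 1)*5)*87 = 159 + ((0 + 1)*5)*87 = 159 + (1*5)*87 = 159 + 5*87 = 159 + 435 = 594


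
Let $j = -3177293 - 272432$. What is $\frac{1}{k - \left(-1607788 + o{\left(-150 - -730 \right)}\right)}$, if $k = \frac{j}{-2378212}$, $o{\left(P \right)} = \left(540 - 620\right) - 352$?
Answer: $\frac{2378212}{3824691552365} \approx 6.2181 \cdot 10^{-7}$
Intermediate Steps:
$j = -3449725$ ($j = -3177293 - 272432 = -3449725$)
$o{\left(P \right)} = -432$ ($o{\left(P \right)} = -80 - 352 = -432$)
$k = \frac{3449725}{2378212}$ ($k = - \frac{3449725}{-2378212} = \left(-3449725\right) \left(- \frac{1}{2378212}\right) = \frac{3449725}{2378212} \approx 1.4506$)
$\frac{1}{k - \left(-1607788 + o{\left(-150 - -730 \right)}\right)} = \frac{1}{\frac{3449725}{2378212} - -1608220} = \frac{1}{\frac{3449725}{2378212} + \left(1607788 + 432\right)} = \frac{1}{\frac{3449725}{2378212} + 1608220} = \frac{1}{\frac{3824691552365}{2378212}} = \frac{2378212}{3824691552365}$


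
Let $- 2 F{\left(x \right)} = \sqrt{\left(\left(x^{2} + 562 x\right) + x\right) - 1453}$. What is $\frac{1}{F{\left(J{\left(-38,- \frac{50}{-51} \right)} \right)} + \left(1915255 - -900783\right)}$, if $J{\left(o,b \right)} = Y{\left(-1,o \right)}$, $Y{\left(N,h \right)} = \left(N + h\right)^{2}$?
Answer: $\frac{11264152}{31720276901465} + \frac{2 \sqrt{3168311}}{31720276901465} \approx 3.5522 \cdot 10^{-7}$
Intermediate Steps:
$J{\left(o,b \right)} = \left(-1 + o\right)^{2}$
$F{\left(x \right)} = - \frac{\sqrt{-1453 + x^{2} + 563 x}}{2}$ ($F{\left(x \right)} = - \frac{\sqrt{\left(\left(x^{2} + 562 x\right) + x\right) - 1453}}{2} = - \frac{\sqrt{\left(x^{2} + 563 x\right) - 1453}}{2} = - \frac{\sqrt{-1453 + x^{2} + 563 x}}{2}$)
$\frac{1}{F{\left(J{\left(-38,- \frac{50}{-51} \right)} \right)} + \left(1915255 - -900783\right)} = \frac{1}{- \frac{\sqrt{-1453 + \left(\left(-1 - 38\right)^{2}\right)^{2} + 563 \left(-1 - 38\right)^{2}}}{2} + \left(1915255 - -900783\right)} = \frac{1}{- \frac{\sqrt{-1453 + \left(\left(-39\right)^{2}\right)^{2} + 563 \left(-39\right)^{2}}}{2} + \left(1915255 + 900783\right)} = \frac{1}{- \frac{\sqrt{-1453 + 1521^{2} + 563 \cdot 1521}}{2} + 2816038} = \frac{1}{- \frac{\sqrt{-1453 + 2313441 + 856323}}{2} + 2816038} = \frac{1}{- \frac{\sqrt{3168311}}{2} + 2816038} = \frac{1}{2816038 - \frac{\sqrt{3168311}}{2}}$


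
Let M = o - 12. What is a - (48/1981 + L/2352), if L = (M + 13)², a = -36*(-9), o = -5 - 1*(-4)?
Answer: 641796/1981 ≈ 323.98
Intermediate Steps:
o = -1 (o = -5 + 4 = -1)
M = -13 (M = -1 - 12 = -13)
a = 324
L = 0 (L = (-13 + 13)² = 0² = 0)
a - (48/1981 + L/2352) = 324 - (48/1981 + 0/2352) = 324 - (48*(1/1981) + 0*(1/2352)) = 324 - (48/1981 + 0) = 324 - 1*48/1981 = 324 - 48/1981 = 641796/1981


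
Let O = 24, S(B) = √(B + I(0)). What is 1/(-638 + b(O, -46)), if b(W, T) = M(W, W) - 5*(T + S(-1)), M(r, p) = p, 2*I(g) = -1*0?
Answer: -384/147481 + 5*I/147481 ≈ -0.0026037 + 3.3903e-5*I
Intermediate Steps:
I(g) = 0 (I(g) = (-1*0)/2 = (½)*0 = 0)
S(B) = √B (S(B) = √(B + 0) = √B)
b(W, T) = W - 5*I - 5*T (b(W, T) = W - 5*(T + √(-1)) = W - 5*(T + I) = W - 5*(I + T) = W + (-5*I - 5*T) = W - 5*I - 5*T)
1/(-638 + b(O, -46)) = 1/(-638 + (24 - 5*I - 5*(-46))) = 1/(-638 + (24 - 5*I + 230)) = 1/(-638 + (254 - 5*I)) = 1/(-384 - 5*I) = (-384 + 5*I)/147481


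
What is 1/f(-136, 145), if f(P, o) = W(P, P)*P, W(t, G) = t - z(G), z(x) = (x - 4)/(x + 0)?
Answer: 1/18636 ≈ 5.3660e-5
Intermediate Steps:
z(x) = (-4 + x)/x
W(t, G) = t - (-4 + G)/G
f(P, o) = P*(-1 + P + 4/P) (f(P, o) = (-1 + P + 4/P)*P = P*(-1 + P + 4/P))
1/f(-136, 145) = 1/(4 + (-136)**2 - 1*(-136)) = 1/(4 + 18496 + 136) = 1/18636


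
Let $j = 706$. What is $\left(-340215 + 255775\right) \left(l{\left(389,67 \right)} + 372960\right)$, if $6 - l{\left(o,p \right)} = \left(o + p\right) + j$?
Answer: $-31395129760$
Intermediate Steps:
$l{\left(o,p \right)} = -700 - o - p$ ($l{\left(o,p \right)} = 6 - \left(\left(o + p\right) + 706\right) = 6 - \left(706 + o + p\right) = -700 - o - p$)
$\left(-340215 + 255775\right) \left(l{\left(389,67 \right)} + 372960\right) = \left(-340215 + 255775\right) \left(\left(-700 - 389 - 67\right) + 372960\right) = - 84440 \left(\left(-700 - 389 - 67\right) + 372960\right) = - 84440 \left(-1156 + 372960\right) = \left(-84440\right) 371804 = -31395129760$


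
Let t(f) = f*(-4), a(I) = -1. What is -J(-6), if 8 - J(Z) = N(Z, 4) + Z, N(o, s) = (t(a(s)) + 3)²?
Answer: 35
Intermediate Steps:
t(f) = -4*f
N(o, s) = 49 (N(o, s) = (-4*(-1) + 3)² = (4 + 3)² = 7² = 49)
J(Z) = -41 - Z (J(Z) = 8 - (49 + Z) = 8 + (-49 - Z) = -41 - Z)
-J(-6) = -(-41 - 1*(-6)) = -(-41 + 6) = -1*(-35) = 35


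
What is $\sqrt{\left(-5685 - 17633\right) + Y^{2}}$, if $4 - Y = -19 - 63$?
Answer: $i \sqrt{15922} \approx 126.18 i$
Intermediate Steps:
$Y = 86$ ($Y = 4 - \left(-19 - 63\right) = 4 - -82 = 4 + 82 = 86$)
$\sqrt{\left(-5685 - 17633\right) + Y^{2}} = \sqrt{\left(-5685 - 17633\right) + 86^{2}} = \sqrt{-23318 + 7396} = \sqrt{-15922} = i \sqrt{15922}$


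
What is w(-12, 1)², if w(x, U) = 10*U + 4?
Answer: 196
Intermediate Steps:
w(x, U) = 4 + 10*U
w(-12, 1)² = (4 + 10*1)² = (4 + 10)² = 14² = 196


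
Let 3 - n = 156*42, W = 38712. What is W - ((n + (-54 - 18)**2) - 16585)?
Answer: 56662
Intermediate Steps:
n = -6549 (n = 3 - 156*42 = 3 - 1*6552 = 3 - 6552 = -6549)
W - ((n + (-54 - 18)**2) - 16585) = 38712 - ((-6549 + (-54 - 18)**2) - 16585) = 38712 - ((-6549 + (-72)**2) - 16585) = 38712 - ((-6549 + 5184) - 16585) = 38712 - (-1365 - 16585) = 38712 - 1*(-17950) = 38712 + 17950 = 56662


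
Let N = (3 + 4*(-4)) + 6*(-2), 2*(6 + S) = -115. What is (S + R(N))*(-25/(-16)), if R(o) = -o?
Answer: -1925/32 ≈ -60.156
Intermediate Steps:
S = -127/2 (S = -6 + (½)*(-115) = -6 - 115/2 = -127/2 ≈ -63.500)
N = -25 (N = (3 - 16) - 12 = -13 - 12 = -25)
(S + R(N))*(-25/(-16)) = (-127/2 - 1*(-25))*(-25/(-16)) = (-127/2 + 25)*(-25*(-1/16)) = -77/2*25/16 = -1925/32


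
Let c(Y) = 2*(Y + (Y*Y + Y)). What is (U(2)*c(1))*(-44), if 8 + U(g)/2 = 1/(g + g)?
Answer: 4092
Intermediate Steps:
U(g) = -16 + 1/g (U(g) = -16 + 2/(g + g) = -16 + 2/((2*g)) = -16 + 2*(1/(2*g)) = -16 + 1/g)
c(Y) = 2*Y² + 4*Y (c(Y) = 2*(Y + (Y² + Y)) = 2*(Y + (Y + Y²)) = 2*(Y² + 2*Y) = 2*Y² + 4*Y)
(U(2)*c(1))*(-44) = ((-16 + 1/2)*(2*1*(2 + 1)))*(-44) = ((-16 + ½)*(2*1*3))*(-44) = -31/2*6*(-44) = -93*(-44) = 4092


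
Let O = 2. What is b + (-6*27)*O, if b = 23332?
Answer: 23008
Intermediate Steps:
b + (-6*27)*O = 23332 - 6*27*2 = 23332 - 162*2 = 23332 - 324 = 23008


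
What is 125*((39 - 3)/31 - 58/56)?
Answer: 13625/868 ≈ 15.697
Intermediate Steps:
125*((39 - 3)/31 - 58/56) = 125*(36*(1/31) - 58*1/56) = 125*(36/31 - 29/28) = 125*(109/868) = 13625/868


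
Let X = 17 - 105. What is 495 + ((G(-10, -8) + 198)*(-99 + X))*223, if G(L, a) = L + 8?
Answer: -8172901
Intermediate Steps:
G(L, a) = 8 + L
X = -88
495 + ((G(-10, -8) + 198)*(-99 + X))*223 = 495 + (((8 - 10) + 198)*(-99 - 88))*223 = 495 + ((-2 + 198)*(-187))*223 = 495 + (196*(-187))*223 = 495 - 36652*223 = 495 - 8173396 = -8172901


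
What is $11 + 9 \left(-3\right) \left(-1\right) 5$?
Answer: $146$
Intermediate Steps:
$11 + 9 \left(-3\right) \left(-1\right) 5 = 11 + 9 \cdot 3 \cdot 5 = 11 + 9 \cdot 15 = 11 + 135 = 146$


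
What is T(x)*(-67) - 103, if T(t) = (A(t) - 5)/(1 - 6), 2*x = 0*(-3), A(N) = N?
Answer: -170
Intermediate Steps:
x = 0 (x = (0*(-3))/2 = (1/2)*0 = 0)
T(t) = 1 - t/5 (T(t) = (t - 5)/(1 - 6) = (-5 + t)/(-5) = (-5 + t)*(-1/5) = 1 - t/5)
T(x)*(-67) - 103 = (1 - 1/5*0)*(-67) - 103 = (1 + 0)*(-67) - 103 = 1*(-67) - 103 = -67 - 103 = -170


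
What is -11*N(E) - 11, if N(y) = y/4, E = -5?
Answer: 11/4 ≈ 2.7500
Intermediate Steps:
N(y) = y/4 (N(y) = y*(¼) = y/4)
-11*N(E) - 11 = -11*(-5)/4 - 11 = -11*(-5/4) - 11 = 55/4 - 11 = 11/4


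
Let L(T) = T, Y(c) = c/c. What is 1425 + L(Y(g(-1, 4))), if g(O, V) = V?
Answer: 1426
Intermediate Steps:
Y(c) = 1
1425 + L(Y(g(-1, 4))) = 1425 + 1 = 1426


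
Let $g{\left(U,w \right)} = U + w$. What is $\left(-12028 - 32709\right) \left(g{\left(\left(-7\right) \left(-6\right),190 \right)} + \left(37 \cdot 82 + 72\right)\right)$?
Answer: $-149332106$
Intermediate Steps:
$\left(-12028 - 32709\right) \left(g{\left(\left(-7\right) \left(-6\right),190 \right)} + \left(37 \cdot 82 + 72\right)\right) = \left(-12028 - 32709\right) \left(\left(\left(-7\right) \left(-6\right) + 190\right) + \left(37 \cdot 82 + 72\right)\right) = - 44737 \left(\left(42 + 190\right) + \left(3034 + 72\right)\right) = - 44737 \left(232 + 3106\right) = \left(-44737\right) 3338 = -149332106$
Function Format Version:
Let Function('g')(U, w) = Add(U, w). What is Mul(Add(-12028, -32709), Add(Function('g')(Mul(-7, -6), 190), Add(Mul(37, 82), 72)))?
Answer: -149332106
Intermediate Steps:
Mul(Add(-12028, -32709), Add(Function('g')(Mul(-7, -6), 190), Add(Mul(37, 82), 72))) = Mul(Add(-12028, -32709), Add(Add(Mul(-7, -6), 190), Add(Mul(37, 82), 72))) = Mul(-44737, Add(Add(42, 190), Add(3034, 72))) = Mul(-44737, Add(232, 3106)) = Mul(-44737, 3338) = -149332106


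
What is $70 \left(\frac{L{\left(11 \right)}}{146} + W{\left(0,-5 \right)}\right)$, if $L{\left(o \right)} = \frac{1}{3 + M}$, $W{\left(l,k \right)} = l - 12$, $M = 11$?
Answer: $- \frac{122635}{146} \approx -839.97$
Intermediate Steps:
$W{\left(l,k \right)} = -12 + l$
$L{\left(o \right)} = \frac{1}{14}$ ($L{\left(o \right)} = \frac{1}{3 + 11} = \frac{1}{14}$)
$70 \left(\frac{L{\left(11 \right)}}{146} + W{\left(0,-5 \right)}\right) = 70 \left(\frac{1}{14 \cdot 146} + \left(-12 + 0\right)\right) = 70 \left(\frac{1}{14} \cdot \frac{1}{146} - 12\right) = 70 \left(\frac{1}{2044} - 12\right) = 70 \left(- \frac{24527}{2044}\right) = - \frac{122635}{146}$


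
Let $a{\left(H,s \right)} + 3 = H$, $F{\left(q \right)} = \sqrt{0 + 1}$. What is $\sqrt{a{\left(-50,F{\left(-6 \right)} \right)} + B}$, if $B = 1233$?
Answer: $2 \sqrt{295} \approx 34.351$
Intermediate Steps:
$F{\left(q \right)} = 1$ ($F{\left(q \right)} = \sqrt{1} = 1$)
$a{\left(H,s \right)} = -3 + H$
$\sqrt{a{\left(-50,F{\left(-6 \right)} \right)} + B} = \sqrt{\left(-3 - 50\right) + 1233} = \sqrt{-53 + 1233} = \sqrt{1180} = 2 \sqrt{295}$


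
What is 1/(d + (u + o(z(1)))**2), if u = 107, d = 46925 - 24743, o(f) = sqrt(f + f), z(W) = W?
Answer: 33633/1131087097 - 214*sqrt(2)/1131087097 ≈ 2.9468e-5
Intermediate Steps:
o(f) = sqrt(2)*sqrt(f) (o(f) = sqrt(2*f) = sqrt(2)*sqrt(f))
d = 22182
1/(d + (u + o(z(1)))**2) = 1/(22182 + (107 + sqrt(2)*sqrt(1))**2) = 1/(22182 + (107 + sqrt(2)*1)**2) = 1/(22182 + (107 + sqrt(2))**2)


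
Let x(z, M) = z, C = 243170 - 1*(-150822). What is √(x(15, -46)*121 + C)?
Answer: √395807 ≈ 629.13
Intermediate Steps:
C = 393992 (C = 243170 + 150822 = 393992)
√(x(15, -46)*121 + C) = √(15*121 + 393992) = √(1815 + 393992) = √395807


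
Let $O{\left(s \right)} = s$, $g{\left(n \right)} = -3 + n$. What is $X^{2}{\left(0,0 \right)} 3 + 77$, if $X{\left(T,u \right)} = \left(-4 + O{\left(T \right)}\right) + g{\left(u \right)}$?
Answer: $224$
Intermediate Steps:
$X{\left(T,u \right)} = -7 + T + u$ ($X{\left(T,u \right)} = \left(-4 + T\right) + \left(-3 + u\right) = -7 + T + u$)
$X^{2}{\left(0,0 \right)} 3 + 77 = \left(-7 + 0 + 0\right)^{2} \cdot 3 + 77 = \left(-7\right)^{2} \cdot 3 + 77 = 49 \cdot 3 + 77 = 147 + 77 = 224$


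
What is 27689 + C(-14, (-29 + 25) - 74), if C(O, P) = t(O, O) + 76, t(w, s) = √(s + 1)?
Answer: 27765 + I*√13 ≈ 27765.0 + 3.6056*I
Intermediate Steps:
t(w, s) = √(1 + s)
C(O, P) = 76 + √(1 + O) (C(O, P) = √(1 + O) + 76 = 76 + √(1 + O))
27689 + C(-14, (-29 + 25) - 74) = 27689 + (76 + √(1 - 14)) = 27689 + (76 + √(-13)) = 27689 + (76 + I*√13) = 27765 + I*√13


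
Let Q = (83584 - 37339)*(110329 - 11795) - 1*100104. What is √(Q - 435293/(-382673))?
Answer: √667262930586997692643/382673 ≈ 67503.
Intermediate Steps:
Q = 4556604726 (Q = 46245*98534 - 100104 = 4556704830 - 100104 = 4556604726)
√(Q - 435293/(-382673)) = √(4556604726 - 435293/(-382673)) = √(4556604726 - 435293*(-1/382673)) = √(4556604726 + 435293/382673) = √(1743689600747891/382673) = √667262930586997692643/382673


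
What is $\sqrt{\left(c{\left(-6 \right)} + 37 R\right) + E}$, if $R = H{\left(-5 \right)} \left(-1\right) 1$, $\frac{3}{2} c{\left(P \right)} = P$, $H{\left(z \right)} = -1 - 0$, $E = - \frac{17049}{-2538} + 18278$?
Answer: $\frac{7 \sqrt{29728534}}{282} \approx 135.34$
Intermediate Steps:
$E = \frac{15468871}{846}$ ($E = \left(-17049\right) \left(- \frac{1}{2538}\right) + 18278 = \frac{5683}{846} + 18278 = \frac{15468871}{846} \approx 18285.0$)
$H{\left(z \right)} = -1$ ($H{\left(z \right)} = -1 + 0 = -1$)
$c{\left(P \right)} = \frac{2 P}{3}$
$R = 1$ ($R = \left(-1\right) \left(-1\right) 1 = 1 \cdot 1 = 1$)
$\sqrt{\left(c{\left(-6 \right)} + 37 R\right) + E} = \sqrt{\left(\frac{2}{3} \left(-6\right) + 37 \cdot 1\right) + \frac{15468871}{846}} = \sqrt{\left(-4 + 37\right) + \frac{15468871}{846}} = \sqrt{33 + \frac{15468871}{846}} = \sqrt{\frac{15496789}{846}} = \frac{7 \sqrt{29728534}}{282}$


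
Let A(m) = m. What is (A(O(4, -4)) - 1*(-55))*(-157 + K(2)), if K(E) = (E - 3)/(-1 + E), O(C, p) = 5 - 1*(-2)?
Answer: -9796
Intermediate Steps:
O(C, p) = 7 (O(C, p) = 5 + 2 = 7)
K(E) = (-3 + E)/(-1 + E)
(A(O(4, -4)) - 1*(-55))*(-157 + K(2)) = (7 - 1*(-55))*(-157 + (-3 + 2)/(-1 + 2)) = (7 + 55)*(-157 - 1/1) = 62*(-157 + 1*(-1)) = 62*(-157 - 1) = 62*(-158) = -9796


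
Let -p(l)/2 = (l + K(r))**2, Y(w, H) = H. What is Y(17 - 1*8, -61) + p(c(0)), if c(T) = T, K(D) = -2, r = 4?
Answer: -69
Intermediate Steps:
p(l) = -2*(-2 + l)**2 (p(l) = -2*(l - 2)**2 = -2*(-2 + l)**2)
Y(17 - 1*8, -61) + p(c(0)) = -61 - 2*(-2 + 0)**2 = -61 - 2*(-2)**2 = -61 - 2*4 = -61 - 8 = -69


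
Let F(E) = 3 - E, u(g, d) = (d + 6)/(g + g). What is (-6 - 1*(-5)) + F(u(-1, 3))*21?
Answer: 313/2 ≈ 156.50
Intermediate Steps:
u(g, d) = (6 + d)/(2*g) (u(g, d) = (6 + d)/((2*g)) = (6 + d)*(1/(2*g)) = (6 + d)/(2*g))
(-6 - 1*(-5)) + F(u(-1, 3))*21 = (-6 - 1*(-5)) + (3 - (6 + 3)/(2*(-1)))*21 = (-6 + 5) + (3 - (-1)*9/2)*21 = -1 + (3 - 1*(-9/2))*21 = -1 + (3 + 9/2)*21 = -1 + (15/2)*21 = -1 + 315/2 = 313/2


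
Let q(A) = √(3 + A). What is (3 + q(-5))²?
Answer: (3 + I*√2)² ≈ 7.0 + 8.4853*I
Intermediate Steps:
(3 + q(-5))² = (3 + √(3 - 5))² = (3 + √(-2))² = (3 + I*√2)²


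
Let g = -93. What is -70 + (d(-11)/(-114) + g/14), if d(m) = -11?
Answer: -30542/399 ≈ -76.546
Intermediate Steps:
-70 + (d(-11)/(-114) + g/14) = -70 + (-11/(-114) - 93/14) = -70 + (-11*(-1/114) - 93*1/14) = -70 + (11/114 - 93/14) = -70 - 2612/399 = -30542/399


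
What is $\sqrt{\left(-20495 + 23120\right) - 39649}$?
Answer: $4 i \sqrt{2314} \approx 192.42 i$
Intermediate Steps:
$\sqrt{\left(-20495 + 23120\right) - 39649} = \sqrt{2625 - 39649} = \sqrt{-37024} = 4 i \sqrt{2314}$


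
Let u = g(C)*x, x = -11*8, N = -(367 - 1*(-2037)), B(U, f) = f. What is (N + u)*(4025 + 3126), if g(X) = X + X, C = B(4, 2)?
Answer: -19708156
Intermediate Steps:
C = 2
N = -2404 (N = -(367 + 2037) = -1*2404 = -2404)
g(X) = 2*X
x = -88
u = -352 (u = (2*2)*(-88) = 4*(-88) = -352)
(N + u)*(4025 + 3126) = (-2404 - 352)*(4025 + 3126) = -2756*7151 = -19708156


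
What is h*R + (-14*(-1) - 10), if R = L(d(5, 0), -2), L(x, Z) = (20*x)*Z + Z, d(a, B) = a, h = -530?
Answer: 107064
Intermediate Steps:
L(x, Z) = Z + 20*Z*x (L(x, Z) = 20*Z*x + Z = Z + 20*Z*x)
R = -202 (R = -2*(1 + 20*5) = -2*(1 + 100) = -2*101 = -202)
h*R + (-14*(-1) - 10) = -530*(-202) + (-14*(-1) - 10) = 107060 + (14 - 10) = 107060 + 4 = 107064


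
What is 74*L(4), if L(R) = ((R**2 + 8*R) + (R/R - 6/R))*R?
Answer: 14060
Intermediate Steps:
L(R) = R*(1 + R**2 - 6/R + 8*R) (L(R) = ((R**2 + 8*R) + (1 - 6/R))*R = (1 + R**2 - 6/R + 8*R)*R = R*(1 + R**2 - 6/R + 8*R))
74*L(4) = 74*(-6 + 4 + 4**3 + 8*4**2) = 74*(-6 + 4 + 64 + 8*16) = 74*(-6 + 4 + 64 + 128) = 74*190 = 14060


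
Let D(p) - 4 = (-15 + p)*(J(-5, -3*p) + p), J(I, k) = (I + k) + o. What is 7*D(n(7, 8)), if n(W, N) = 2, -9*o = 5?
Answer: 8078/9 ≈ 897.56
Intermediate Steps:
o = -5/9 (o = -1/9*5 = -5/9 ≈ -0.55556)
J(I, k) = -5/9 + I + k (J(I, k) = (I + k) - 5/9 = -5/9 + I + k)
D(p) = 4 + (-15 + p)*(-50/9 - 2*p) (D(p) = 4 + (-15 + p)*((-5/9 - 5 - 3*p) + p) = 4 + (-15 + p)*((-50/9 - 3*p) + p) = 4 + (-15 + p)*(-50/9 - 2*p))
7*D(n(7, 8)) = 7*(262/3 - 2*2**2 + (220/9)*2) = 7*(262/3 - 2*4 + 440/9) = 7*(262/3 - 8 + 440/9) = 7*(1154/9) = 8078/9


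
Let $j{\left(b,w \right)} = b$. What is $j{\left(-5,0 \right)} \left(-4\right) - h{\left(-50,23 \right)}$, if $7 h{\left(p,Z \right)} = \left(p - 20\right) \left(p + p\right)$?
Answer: $-980$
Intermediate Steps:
$h{\left(p,Z \right)} = \frac{2 p \left(-20 + p\right)}{7}$ ($h{\left(p,Z \right)} = \frac{\left(p - 20\right) \left(p + p\right)}{7} = \frac{\left(p - 20\right) 2 p}{7} = \frac{\left(-20 + p\right) 2 p}{7} = \frac{2 p \left(-20 + p\right)}{7}$)
$j{\left(-5,0 \right)} \left(-4\right) - h{\left(-50,23 \right)} = \left(-5\right) \left(-4\right) - \frac{2}{7} \left(-50\right) \left(-20 - 50\right) = 20 - \frac{2}{7} \left(-50\right) \left(-70\right) = 20 - 1000 = -980$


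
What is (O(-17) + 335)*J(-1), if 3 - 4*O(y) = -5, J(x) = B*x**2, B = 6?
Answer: 2022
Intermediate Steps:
J(x) = 6*x**2
O(y) = 2 (O(y) = 3/4 - 1/4*(-5) = 3/4 + 5/4 = 2)
(O(-17) + 335)*J(-1) = (2 + 335)*(6*(-1)**2) = 337*(6*1) = 337*6 = 2022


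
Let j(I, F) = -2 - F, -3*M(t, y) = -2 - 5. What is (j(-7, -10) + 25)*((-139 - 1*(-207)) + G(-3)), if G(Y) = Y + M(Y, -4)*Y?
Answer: 1914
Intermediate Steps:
M(t, y) = 7/3 (M(t, y) = -(-2 - 5)/3 = -⅓*(-7) = 7/3)
G(Y) = 10*Y/3 (G(Y) = Y + 7*Y/3 = 10*Y/3)
(j(-7, -10) + 25)*((-139 - 1*(-207)) + G(-3)) = ((-2 - 1*(-10)) + 25)*((-139 - 1*(-207)) + (10/3)*(-3)) = ((-2 + 10) + 25)*((-139 + 207) - 10) = (8 + 25)*(68 - 10) = 33*58 = 1914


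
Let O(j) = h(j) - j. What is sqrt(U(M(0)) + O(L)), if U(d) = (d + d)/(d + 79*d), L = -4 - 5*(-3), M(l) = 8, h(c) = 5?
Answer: I*sqrt(2390)/20 ≈ 2.4444*I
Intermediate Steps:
L = 11 (L = -4 + 15 = 11)
O(j) = 5 - j
U(d) = 1/40 (U(d) = (2*d)/((80*d)) = (2*d)*(1/(80*d)) = 1/40)
sqrt(U(M(0)) + O(L)) = sqrt(1/40 + (5 - 1*11)) = sqrt(1/40 + (5 - 11)) = sqrt(1/40 - 6) = sqrt(-239/40) = I*sqrt(2390)/20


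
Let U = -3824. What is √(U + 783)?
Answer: I*√3041 ≈ 55.145*I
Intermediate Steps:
√(U + 783) = √(-3824 + 783) = √(-3041) = I*√3041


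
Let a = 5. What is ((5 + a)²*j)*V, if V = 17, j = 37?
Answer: 62900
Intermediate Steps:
((5 + a)²*j)*V = ((5 + 5)²*37)*17 = (10²*37)*17 = (100*37)*17 = 3700*17 = 62900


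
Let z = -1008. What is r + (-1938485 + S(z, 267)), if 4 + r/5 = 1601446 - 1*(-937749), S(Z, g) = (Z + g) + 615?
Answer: 10757344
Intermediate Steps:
S(Z, g) = 615 + Z + g
r = 12695955 (r = -20 + 5*(1601446 - 1*(-937749)) = -20 + 5*(1601446 + 937749) = -20 + 5*2539195 = -20 + 12695975 = 12695955)
r + (-1938485 + S(z, 267)) = 12695955 + (-1938485 + (615 - 1008 + 267)) = 12695955 + (-1938485 - 126) = 12695955 - 1938611 = 10757344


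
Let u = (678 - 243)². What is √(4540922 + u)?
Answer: √4730147 ≈ 2174.9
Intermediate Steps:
u = 189225 (u = 435² = 189225)
√(4540922 + u) = √(4540922 + 189225) = √4730147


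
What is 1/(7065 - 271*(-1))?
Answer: 1/7336 ≈ 0.00013631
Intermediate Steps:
1/(7065 - 271*(-1)) = 1/(7065 + 271) = 1/7336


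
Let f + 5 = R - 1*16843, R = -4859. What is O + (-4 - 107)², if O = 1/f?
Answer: 267451946/21707 ≈ 12321.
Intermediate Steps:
f = -21707 (f = -5 + (-4859 - 1*16843) = -5 + (-4859 - 16843) = -5 - 21702 = -21707)
O = -1/21707 (O = 1/(-21707) = -1/21707 ≈ -4.6068e-5)
O + (-4 - 107)² = -1/21707 + (-4 - 107)² = -1/21707 + (-111)² = -1/21707 + 12321 = 267451946/21707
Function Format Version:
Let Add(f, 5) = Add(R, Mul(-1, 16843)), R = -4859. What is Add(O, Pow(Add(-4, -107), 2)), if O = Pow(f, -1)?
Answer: Rational(267451946, 21707) ≈ 12321.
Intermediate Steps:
f = -21707 (f = Add(-5, Add(-4859, Mul(-1, 16843))) = Add(-5, Add(-4859, -16843)) = Add(-5, -21702) = -21707)
O = Rational(-1, 21707) (O = Pow(-21707, -1) = Rational(-1, 21707) ≈ -4.6068e-5)
Add(O, Pow(Add(-4, -107), 2)) = Add(Rational(-1, 21707), Pow(Add(-4, -107), 2)) = Add(Rational(-1, 21707), Pow(-111, 2)) = Add(Rational(-1, 21707), 12321) = Rational(267451946, 21707)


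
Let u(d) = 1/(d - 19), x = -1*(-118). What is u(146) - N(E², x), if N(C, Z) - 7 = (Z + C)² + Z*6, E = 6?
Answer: -3102736/127 ≈ -24431.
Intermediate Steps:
x = 118
u(d) = 1/(-19 + d)
N(C, Z) = 7 + (C + Z)² + 6*Z (N(C, Z) = 7 + ((Z + C)² + Z*6) = 7 + ((C + Z)² + 6*Z) = 7 + (C + Z)² + 6*Z)
u(146) - N(E², x) = 1/(-19 + 146) - (7 + (6² + 118)² + 6*118) = 1/127 - (7 + (36 + 118)² + 708) = 1/127 - (7 + 154² + 708) = 1/127 - (7 + 23716 + 708) = 1/127 - 1*24431 = 1/127 - 24431 = -3102736/127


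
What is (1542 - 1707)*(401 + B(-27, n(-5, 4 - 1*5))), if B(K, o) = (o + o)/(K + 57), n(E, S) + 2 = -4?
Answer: -66099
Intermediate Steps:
n(E, S) = -6 (n(E, S) = -2 - 4 = -6)
B(K, o) = 2*o/(57 + K) (B(K, o) = (2*o)/(57 + K) = 2*o/(57 + K))
(1542 - 1707)*(401 + B(-27, n(-5, 4 - 1*5))) = (1542 - 1707)*(401 + 2*(-6)/(57 - 27)) = -165*(401 + 2*(-6)/30) = -165*(401 + 2*(-6)*(1/30)) = -165*(401 - 2/5) = -165*2003/5 = -66099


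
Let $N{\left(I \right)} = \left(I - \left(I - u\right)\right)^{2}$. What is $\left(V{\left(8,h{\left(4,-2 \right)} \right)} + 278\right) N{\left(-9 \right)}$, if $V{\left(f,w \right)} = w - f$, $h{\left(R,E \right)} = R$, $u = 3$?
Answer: $2466$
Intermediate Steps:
$N{\left(I \right)} = 9$ ($N{\left(I \right)} = \left(I - \left(-3 + I\right)\right)^{2} = 3^{2} = 9$)
$\left(V{\left(8,h{\left(4,-2 \right)} \right)} + 278\right) N{\left(-9 \right)} = \left(\left(4 - 8\right) + 278\right) 9 = \left(-4 + 278\right) 9 = 274 \cdot 9 = 2466$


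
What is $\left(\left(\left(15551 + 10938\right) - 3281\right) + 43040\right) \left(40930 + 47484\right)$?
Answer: $5857250672$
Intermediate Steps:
$\left(\left(\left(15551 + 10938\right) - 3281\right) + 43040\right) \left(40930 + 47484\right) = \left(\left(26489 - 3281\right) + 43040\right) 88414 = \left(23208 + 43040\right) 88414 = 66248 \cdot 88414 = 5857250672$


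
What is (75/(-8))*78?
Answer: -2925/4 ≈ -731.25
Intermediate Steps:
(75/(-8))*78 = -⅛*75*78 = -75/8*78 = -2925/4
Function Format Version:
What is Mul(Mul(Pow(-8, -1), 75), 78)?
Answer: Rational(-2925, 4) ≈ -731.25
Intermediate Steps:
Mul(Mul(Pow(-8, -1), 75), 78) = Mul(Mul(Rational(-1, 8), 75), 78) = Mul(Rational(-75, 8), 78) = Rational(-2925, 4)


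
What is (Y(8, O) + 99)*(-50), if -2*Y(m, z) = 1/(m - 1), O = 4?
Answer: -34625/7 ≈ -4946.4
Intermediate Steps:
Y(m, z) = -1/(2*(-1 + m)) (Y(m, z) = -1/(2*(m - 1)) = -1/(2*(-1 + m)))
(Y(8, O) + 99)*(-50) = (-1/(-2 + 2*8) + 99)*(-50) = (-1/(-2 + 16) + 99)*(-50) = (-1/14 + 99)*(-50) = (1385/14)*(-50) = -34625/7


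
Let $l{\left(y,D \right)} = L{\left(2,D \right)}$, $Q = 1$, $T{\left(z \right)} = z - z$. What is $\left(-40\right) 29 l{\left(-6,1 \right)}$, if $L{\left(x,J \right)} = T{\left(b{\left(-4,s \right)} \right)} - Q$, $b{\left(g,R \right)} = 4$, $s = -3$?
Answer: $1160$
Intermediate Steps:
$T{\left(z \right)} = 0$
$L{\left(x,J \right)} = -1$ ($L{\left(x,J \right)} = 0 - 1 = -1$)
$l{\left(y,D \right)} = -1$
$\left(-40\right) 29 l{\left(-6,1 \right)} = \left(-40\right) 29 \left(-1\right) = \left(-1160\right) \left(-1\right) = 1160$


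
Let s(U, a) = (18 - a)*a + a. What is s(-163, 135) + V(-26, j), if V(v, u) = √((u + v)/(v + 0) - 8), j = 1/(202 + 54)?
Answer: -15660 + 3*I*√134602/416 ≈ -15660.0 + 2.6458*I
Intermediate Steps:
j = 1/256 ≈ 0.0039063
s(U, a) = a + a*(18 - a) (s(U, a) = a*(18 - a) + a = a + a*(18 - a))
V(v, u) = √(-8 + (u + v)/v) (V(v, u) = √((u + v)/v - 8) = √(-8 + (u + v)/v))
s(-163, 135) + V(-26, j) = 135*(19 - 1*135) + √(-7 + (1/256)/(-26)) = 135*(19 - 135) + √(-7 + (1/256)*(-1/26)) = 135*(-116) + √(-7 - 1/6656) = -15660 + √(-46593/6656) = -15660 + 3*I*√134602/416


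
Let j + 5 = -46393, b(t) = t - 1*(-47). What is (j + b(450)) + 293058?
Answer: 247157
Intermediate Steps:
b(t) = 47 + t (b(t) = t + 47 = 47 + t)
j = -46398 (j = -5 - 46393 = -46398)
(j + b(450)) + 293058 = (-46398 + (47 + 450)) + 293058 = (-46398 + 497) + 293058 = -45901 + 293058 = 247157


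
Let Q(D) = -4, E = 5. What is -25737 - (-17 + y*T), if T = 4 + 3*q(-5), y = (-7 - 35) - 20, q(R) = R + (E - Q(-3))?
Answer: -24728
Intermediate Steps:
q(R) = 9 + R (q(R) = R + (5 - 1*(-4)) = R + (5 + 4) = R + 9 = 9 + R)
y = -62 (y = -42 - 20 = -62)
T = 16 (T = 4 + 3*(9 - 5) = 4 + 3*4 = 4 + 12 = 16)
-25737 - (-17 + y*T) = -25737 - (-17 - 62*16) = -25737 - (-17 - 992) = -25737 - 1*(-1009) = -25737 + 1009 = -24728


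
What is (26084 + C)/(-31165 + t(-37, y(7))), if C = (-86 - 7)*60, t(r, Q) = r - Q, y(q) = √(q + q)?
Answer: -29080264/44252945 + 932*√14/44252945 ≈ -0.65706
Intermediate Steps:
y(q) = √2*√q (y(q) = √(2*q) = √2*√q)
C = -5580 (C = -93*60 = -5580)
(26084 + C)/(-31165 + t(-37, y(7))) = (26084 - 5580)/(-31165 + (-37 - √2*√7)) = 20504/(-31165 + (-37 - √14)) = 20504/(-31202 - √14)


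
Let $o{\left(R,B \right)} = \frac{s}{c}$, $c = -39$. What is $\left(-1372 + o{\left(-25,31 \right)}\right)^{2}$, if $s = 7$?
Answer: $\frac{2863855225}{1521} \approx 1.8829 \cdot 10^{6}$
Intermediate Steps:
$o{\left(R,B \right)} = - \frac{7}{39}$ ($o{\left(R,B \right)} = \frac{7}{-39} = 7 \left(- \frac{1}{39}\right) = - \frac{7}{39}$)
$\left(-1372 + o{\left(-25,31 \right)}\right)^{2} = \left(-1372 - \frac{7}{39}\right)^{2} = \left(- \frac{53515}{39}\right)^{2} = \frac{2863855225}{1521}$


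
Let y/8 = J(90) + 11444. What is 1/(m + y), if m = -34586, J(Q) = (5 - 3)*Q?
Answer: 1/58406 ≈ 1.7122e-5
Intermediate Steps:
J(Q) = 2*Q
y = 92992 (y = 8*(2*90 + 11444) = 8*(180 + 11444) = 8*11624 = 92992)
1/(m + y) = 1/(-34586 + 92992) = 1/58406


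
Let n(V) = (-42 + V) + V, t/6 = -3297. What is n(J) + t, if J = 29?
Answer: -19766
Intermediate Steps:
t = -19782 (t = 6*(-3297) = -19782)
n(V) = -42 + 2*V
n(J) + t = (-42 + 2*29) - 19782 = (-42 + 58) - 19782 = 16 - 19782 = -19766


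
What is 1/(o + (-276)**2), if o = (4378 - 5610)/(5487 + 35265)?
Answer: 2547/194020195 ≈ 1.3128e-5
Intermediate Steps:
o = -77/2547 (o = -1232/40752 = -1232*1/40752 = -77/2547 ≈ -0.030232)
1/(o + (-276)**2) = 1/(-77/2547 + (-276)**2) = 1/(-77/2547 + 76176) = 1/(194020195/2547) = 2547/194020195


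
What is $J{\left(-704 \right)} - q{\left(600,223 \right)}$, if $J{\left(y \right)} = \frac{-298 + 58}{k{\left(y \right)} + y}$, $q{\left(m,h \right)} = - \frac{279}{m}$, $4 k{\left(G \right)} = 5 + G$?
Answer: $\frac{103779}{140600} \approx 0.73812$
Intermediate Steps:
$k{\left(G \right)} = \frac{5}{4} + \frac{G}{4}$ ($k{\left(G \right)} = \frac{5 + G}{4} = \frac{5}{4} + \frac{G}{4}$)
$J{\left(y \right)} = - \frac{240}{\frac{5}{4} + \frac{5 y}{4}}$ ($J{\left(y \right)} = \frac{-298 + 58}{\left(\frac{5}{4} + \frac{y}{4}\right) + y} = - \frac{240}{\frac{5}{4} + \frac{5 y}{4}}$)
$J{\left(-704 \right)} - q{\left(600,223 \right)} = - \frac{192}{1 - 704} - - \frac{279}{600} = - \frac{192}{-703} - \left(-279\right) \frac{1}{600} = \left(-192\right) \left(- \frac{1}{703}\right) - - \frac{93}{200} = \frac{192}{703} + \frac{93}{200} = \frac{103779}{140600}$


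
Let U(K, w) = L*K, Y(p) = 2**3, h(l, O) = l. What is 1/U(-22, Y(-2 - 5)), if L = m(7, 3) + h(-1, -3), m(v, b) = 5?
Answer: -1/88 ≈ -0.011364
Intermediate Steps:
Y(p) = 8
L = 4 (L = 5 - 1 = 4)
U(K, w) = 4*K
1/U(-22, Y(-2 - 5)) = 1/(4*(-22)) = 1/(-88) = -1/88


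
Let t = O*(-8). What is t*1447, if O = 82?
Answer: -949232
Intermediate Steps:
t = -656 (t = 82*(-8) = -656)
t*1447 = -656*1447 = -949232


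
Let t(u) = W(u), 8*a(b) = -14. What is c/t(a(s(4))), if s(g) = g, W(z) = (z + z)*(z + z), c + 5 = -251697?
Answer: -1006808/49 ≈ -20547.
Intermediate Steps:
c = -251702 (c = -5 - 251697 = -251702)
W(z) = 4*z**2 (W(z) = (2*z)*(2*z) = 4*z**2)
a(b) = -7/4 (a(b) = (1/8)*(-14) = -7/4)
t(u) = 4*u**2
c/t(a(s(4))) = -251702/(4*(-7/4)**2) = -251702/(4*(49/16)) = -251702/49/4 = -251702*4/49 = -1006808/49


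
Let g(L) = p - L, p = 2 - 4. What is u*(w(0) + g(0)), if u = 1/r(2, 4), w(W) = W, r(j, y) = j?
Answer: -1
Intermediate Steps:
p = -2
g(L) = -2 - L
u = 1/2 ≈ 0.50000
u*(w(0) + g(0)) = (0 + (-2 - 1*0))/2 = (0 + (-2 + 0))/2 = (0 - 2)/2 = (1/2)*(-2) = -1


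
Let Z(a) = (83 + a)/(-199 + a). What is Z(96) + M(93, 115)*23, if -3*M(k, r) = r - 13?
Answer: -80725/103 ≈ -783.74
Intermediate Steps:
M(k, r) = 13/3 - r/3 (M(k, r) = -(r - 13)/3 = -(-13 + r)/3 = 13/3 - r/3)
Z(a) = (83 + a)/(-199 + a)
Z(96) + M(93, 115)*23 = (83 + 96)/(-199 + 96) + (13/3 - ⅓*115)*23 = 179/(-103) + (13/3 - 115/3)*23 = -1/103*179 - 34*23 = -179/103 - 782 = -80725/103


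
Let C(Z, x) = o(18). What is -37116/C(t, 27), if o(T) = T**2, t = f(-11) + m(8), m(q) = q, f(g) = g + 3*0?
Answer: -1031/9 ≈ -114.56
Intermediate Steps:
f(g) = g (f(g) = g + 0 = g)
t = -3 (t = -11 + 8 = -3)
C(Z, x) = 324 (C(Z, x) = 18**2 = 324)
-37116/C(t, 27) = -37116/324 = -37116*1/324 = -1031/9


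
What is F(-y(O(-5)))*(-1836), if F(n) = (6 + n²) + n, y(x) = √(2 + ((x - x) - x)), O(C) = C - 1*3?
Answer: -29376 + 1836*√10 ≈ -23570.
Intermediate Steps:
O(C) = -3 + C (O(C) = C - 3 = -3 + C)
y(x) = √(2 - x) (y(x) = √(2 + (0 - x)) = √(2 - x))
F(n) = 6 + n + n²
F(-y(O(-5)))*(-1836) = (6 - √(2 - (-3 - 5)) + (-√(2 - (-3 - 5)))²)*(-1836) = (6 - √(2 - 1*(-8)) + (-√(2 - 1*(-8)))²)*(-1836) = (6 - √(2 + 8) + (-√(2 + 8))²)*(-1836) = (6 - √10 + (-√10)²)*(-1836) = (6 - √10 + 10)*(-1836) = (16 - √10)*(-1836) = -29376 + 1836*√10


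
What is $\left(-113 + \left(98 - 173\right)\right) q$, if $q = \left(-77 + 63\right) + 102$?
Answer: $-16544$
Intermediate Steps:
$q = 88$ ($q = -14 + 102 = 88$)
$\left(-113 + \left(98 - 173\right)\right) q = \left(-113 + \left(98 - 173\right)\right) 88 = \left(-113 - 75\right) 88 = \left(-188\right) 88 = -16544$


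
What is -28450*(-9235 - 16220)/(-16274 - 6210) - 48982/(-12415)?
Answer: -4494888254981/139569430 ≈ -32205.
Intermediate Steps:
-28450*(-9235 - 16220)/(-16274 - 6210) - 48982/(-12415) = -28450/((-22484/(-25455))) - 48982*(-1/12415) = -28450/((-22484*(-1/25455))) + 48982/12415 = -28450/22484/25455 + 48982/12415 = -28450*25455/22484 + 48982/12415 = -362097375/11242 + 48982/12415 = -4494888254981/139569430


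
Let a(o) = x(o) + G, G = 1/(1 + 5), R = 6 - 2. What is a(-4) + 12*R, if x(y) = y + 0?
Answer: 265/6 ≈ 44.167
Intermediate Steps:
x(y) = y
R = 4
G = ⅙ (G = 1/6 = ⅙ ≈ 0.16667)
a(o) = ⅙ + o (a(o) = o + ⅙ = ⅙ + o)
a(-4) + 12*R = (⅙ - 4) + 12*4 = -23/6 + 48 = 265/6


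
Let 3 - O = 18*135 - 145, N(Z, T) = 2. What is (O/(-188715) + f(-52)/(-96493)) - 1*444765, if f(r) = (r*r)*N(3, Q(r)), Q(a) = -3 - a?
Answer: -8099027566672369/18209676495 ≈ -4.4477e+5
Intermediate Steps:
O = -2282 (O = 3 - (18*135 - 145) = 3 - (2430 - 145) = 3 - 1*2285 = 3 - 2285 = -2282)
f(r) = 2*r**2 (f(r) = (r*r)*2 = r**2*2 = 2*r**2)
(O/(-188715) + f(-52)/(-96493)) - 1*444765 = (-2282/(-188715) + (2*(-52)**2)/(-96493)) - 1*444765 = (-2282*(-1/188715) + (2*2704)*(-1/96493)) - 444765 = (2282/188715 + 5408*(-1/96493)) - 444765 = (2282/188715 - 5408/96493) - 444765 = -800373694/18209676495 - 444765 = -8099027566672369/18209676495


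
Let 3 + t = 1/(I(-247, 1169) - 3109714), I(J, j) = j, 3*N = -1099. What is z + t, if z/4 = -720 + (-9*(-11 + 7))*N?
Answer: -172943901076/3108545 ≈ -55635.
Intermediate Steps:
N = -1099/3 (N = (⅓)*(-1099) = -1099/3 ≈ -366.33)
t = -9325636/3108545 (t = -3 + 1/(1169 - 3109714) = -3 + 1/(-3108545) = -3 - 1/3108545 = -9325636/3108545 ≈ -3.0000)
z = -55632 (z = 4*(-720 - 9*(-11 + 7)*(-1099/3)) = 4*(-720 - 9*(-4)*(-1099/3)) = 4*(-720 + 36*(-1099/3)) = 4*(-720 - 13188) = 4*(-13908) = -55632)
z + t = -55632 - 9325636/3108545 = -172943901076/3108545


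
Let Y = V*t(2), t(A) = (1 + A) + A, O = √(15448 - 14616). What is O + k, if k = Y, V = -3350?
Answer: -16750 + 8*√13 ≈ -16721.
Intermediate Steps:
O = 8*√13 (O = √832 = 8*√13 ≈ 28.844)
t(A) = 1 + 2*A
Y = -16750 (Y = -3350*(1 + 2*2) = -3350*(1 + 4) = -3350*5 = -16750)
k = -16750
O + k = 8*√13 - 16750 = -16750 + 8*√13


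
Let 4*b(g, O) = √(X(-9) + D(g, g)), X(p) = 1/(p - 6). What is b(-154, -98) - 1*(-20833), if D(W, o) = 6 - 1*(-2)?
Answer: 20833 + √1785/60 ≈ 20834.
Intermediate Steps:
X(p) = 1/(-6 + p)
D(W, o) = 8 (D(W, o) = 6 + 2 = 8)
b(g, O) = √1785/60 (b(g, O) = √(1/(-6 - 9) + 8)/4 = √(1/(-15) + 8)/4 = √(-1/15 + 8)/4 = √(119/15)/4 = (√1785/15)/4 = √1785/60)
b(-154, -98) - 1*(-20833) = √1785/60 - 1*(-20833) = √1785/60 + 20833 = 20833 + √1785/60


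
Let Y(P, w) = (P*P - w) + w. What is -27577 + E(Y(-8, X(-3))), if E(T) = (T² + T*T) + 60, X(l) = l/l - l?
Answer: -19325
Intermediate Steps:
X(l) = 1 - l
Y(P, w) = P² (Y(P, w) = (P² - w) + w = P²)
E(T) = 60 + 2*T² (E(T) = (T² + T²) + 60 = 2*T² + 60 = 60 + 2*T²)
-27577 + E(Y(-8, X(-3))) = -27577 + (60 + 2*((-8)²)²) = -27577 + (60 + 2*64²) = -27577 + (60 + 2*4096) = -27577 + (60 + 8192) = -27577 + 8252 = -19325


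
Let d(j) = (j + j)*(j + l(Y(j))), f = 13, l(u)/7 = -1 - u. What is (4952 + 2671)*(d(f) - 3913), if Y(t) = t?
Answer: -46675629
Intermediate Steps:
l(u) = -7 - 7*u (l(u) = 7*(-1 - u) = -7 - 7*u)
d(j) = 2*j*(-7 - 6*j) (d(j) = (j + j)*(j + (-7 - 7*j)) = (2*j)*(-7 - 6*j) = 2*j*(-7 - 6*j))
(4952 + 2671)*(d(f) - 3913) = (4952 + 2671)*(-2*13*(7 + 6*13) - 3913) = 7623*(-2*13*(7 + 78) - 3913) = 7623*(-2*13*85 - 3913) = 7623*(-2210 - 3913) = 7623*(-6123) = -46675629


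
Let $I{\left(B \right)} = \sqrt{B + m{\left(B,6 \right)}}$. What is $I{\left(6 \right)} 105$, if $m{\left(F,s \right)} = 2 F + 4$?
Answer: $105 \sqrt{22} \approx 492.49$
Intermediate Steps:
$m{\left(F,s \right)} = 4 + 2 F$
$I{\left(B \right)} = \sqrt{4 + 3 B}$ ($I{\left(B \right)} = \sqrt{B + \left(4 + 2 B\right)} = \sqrt{4 + 3 B}$)
$I{\left(6 \right)} 105 = \sqrt{4 + 3 \cdot 6} \cdot 105 = \sqrt{4 + 18} \cdot 105 = \sqrt{22} \cdot 105 = 105 \sqrt{22}$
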